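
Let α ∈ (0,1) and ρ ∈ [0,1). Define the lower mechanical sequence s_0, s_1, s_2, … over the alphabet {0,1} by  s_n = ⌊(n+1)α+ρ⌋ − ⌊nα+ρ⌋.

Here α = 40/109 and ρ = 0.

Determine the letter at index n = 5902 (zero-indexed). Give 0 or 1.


(n+1)α + ρ = (5903·40) / 109 = 236120/109
nα + ρ     = (5902·40) / 109 = 236080/109
⌊236120/109⌋ = 2166,  ⌊236080/109⌋ = 2165
s_{5902} = 2166 − 2165 = 1

1


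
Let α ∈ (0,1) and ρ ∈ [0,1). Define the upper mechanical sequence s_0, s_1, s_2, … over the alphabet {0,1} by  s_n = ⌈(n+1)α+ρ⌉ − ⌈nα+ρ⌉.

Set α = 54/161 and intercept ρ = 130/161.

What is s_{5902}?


(n+1)α + ρ = (5903·54 + 130) / 161 = 318892/161
nα + ρ     = (5902·54 + 130) / 161 = 318838/161
⌈318892/161⌉ = 1981,  ⌈318838/161⌉ = 1981
s_{5902} = 1981 − 1981 = 0

0


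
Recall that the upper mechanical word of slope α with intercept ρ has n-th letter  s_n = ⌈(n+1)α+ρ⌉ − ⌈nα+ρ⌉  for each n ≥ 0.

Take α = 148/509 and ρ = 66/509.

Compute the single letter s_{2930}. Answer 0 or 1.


0

(n+1)α + ρ = (2931·148 + 66) / 509 = 433854/509
nα + ρ     = (2930·148 + 66) / 509 = 433706/509
⌈433854/509⌉ = 853,  ⌈433706/509⌉ = 853
s_{2930} = 853 − 853 = 0


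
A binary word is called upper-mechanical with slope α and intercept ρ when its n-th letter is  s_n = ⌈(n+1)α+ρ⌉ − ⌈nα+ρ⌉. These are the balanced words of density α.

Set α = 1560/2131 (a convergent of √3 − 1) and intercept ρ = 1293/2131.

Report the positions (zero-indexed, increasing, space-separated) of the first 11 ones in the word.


0 1 3 4 6 7 8 10 11 12 14

n=0: ⌈2853/2131⌉−⌈1293/2131⌉ = 2−1 = 1  ← one
n=1: ⌈4413/2131⌉−⌈2853/2131⌉ = 3−2 = 1  ← one
n=2: ⌈5973/2131⌉−⌈4413/2131⌉ = 3−3 = 0
n=3: ⌈7533/2131⌉−⌈5973/2131⌉ = 4−3 = 1  ← one
n=4: ⌈9093/2131⌉−⌈7533/2131⌉ = 5−4 = 1  ← one
n=5: ⌈10653/2131⌉−⌈9093/2131⌉ = 5−5 = 0
n=6: ⌈12213/2131⌉−⌈10653/2131⌉ = 6−5 = 1  ← one
n=7: ⌈13773/2131⌉−⌈12213/2131⌉ = 7−6 = 1  ← one
n=8: ⌈15333/2131⌉−⌈13773/2131⌉ = 8−7 = 1  ← one
n=9: ⌈16893/2131⌉−⌈15333/2131⌉ = 8−8 = 0
n=10: ⌈18453/2131⌉−⌈16893/2131⌉ = 9−8 = 1  ← one
n=11: ⌈20013/2131⌉−⌈18453/2131⌉ = 10−9 = 1  ← one
n=12: ⌈21573/2131⌉−⌈20013/2131⌉ = 11−10 = 1  ← one
n=13: ⌈23133/2131⌉−⌈21573/2131⌉ = 11−11 = 0
n=14: ⌈24693/2131⌉−⌈23133/2131⌉ = 12−11 = 1  ← one
positions of the first 11 ones: 0 1 3 4 6 7 8 10 11 12 14


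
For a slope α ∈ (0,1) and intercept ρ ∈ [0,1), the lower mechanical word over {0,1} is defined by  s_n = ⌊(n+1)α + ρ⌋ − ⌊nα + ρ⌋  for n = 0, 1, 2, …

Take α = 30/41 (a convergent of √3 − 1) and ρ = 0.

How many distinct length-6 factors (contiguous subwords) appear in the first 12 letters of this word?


t_n = ⌊(n·30)/41⌋ for n = 0 … 12:
  n=0…9: ⌊0/41⌋=0 ⌊30/41⌋=0 ⌊60/41⌋=1 ⌊90/41⌋=2 ⌊120/41⌋=2 ⌊150/41⌋=3 ⌊180/41⌋=4 ⌊210/41⌋=5 ⌊240/41⌋=5 ⌊270/41⌋=6
  n=10…12: ⌊300/41⌋=7 ⌊330/41⌋=8 ⌊360/41⌋=8
s_n = t_(n+1) − t_n for n = 0 … 11 gives
prefix = 011011101110
slide a length-6 window over [0..5] … [6..11] (7 windows); first occurrence of each distinct factor:
  [  0..  5] 011011
  [  1..  6] 110111
  [  2..  7] 101110
  [  3..  8] 011101
  [  4..  9] 111011
  (the other 2 windows repeat one of these)
distinct factors: {011011, 011101, 101110, 110111, 111011}
count = 5  (Sturmian bound for length 6 is 7)

5


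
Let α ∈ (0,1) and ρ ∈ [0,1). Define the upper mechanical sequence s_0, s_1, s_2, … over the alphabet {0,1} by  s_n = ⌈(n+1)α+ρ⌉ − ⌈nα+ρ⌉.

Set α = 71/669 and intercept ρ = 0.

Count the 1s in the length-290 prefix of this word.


#1s = Σ_{n=0}^{289} s_n = Σ_{n=0}^{289} (⌈(n+1)α+ρ⌉ − ⌈nα+ρ⌉)
the sum telescopes: every ⌈nα+ρ⌉ with 0 < n < 290 appears once with + and once with −, leaving ⌈290α+ρ⌉ − ⌈0·α+ρ⌉
290α + ρ = (290·71) / 669 = 20590/669
ρ = 0/669
⌈20590/669⌉ = 31,  ⌈0/669⌉ = 0
#1s = 31 − 0 = 31

31


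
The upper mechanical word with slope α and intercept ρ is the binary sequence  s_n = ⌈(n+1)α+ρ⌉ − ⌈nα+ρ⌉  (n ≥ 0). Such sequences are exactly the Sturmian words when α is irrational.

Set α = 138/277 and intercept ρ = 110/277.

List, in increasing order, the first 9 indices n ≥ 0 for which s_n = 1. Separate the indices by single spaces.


n=0: ⌈248/277⌉−⌈110/277⌉ = 1−1 = 0
n=1: ⌈386/277⌉−⌈248/277⌉ = 2−1 = 1  ← one
n=2: ⌈524/277⌉−⌈386/277⌉ = 2−2 = 0
n=3: ⌈662/277⌉−⌈524/277⌉ = 3−2 = 1  ← one
n=4: ⌈800/277⌉−⌈662/277⌉ = 3−3 = 0
n=5: ⌈938/277⌉−⌈800/277⌉ = 4−3 = 1  ← one
n=6: ⌈1076/277⌉−⌈938/277⌉ = 4−4 = 0
n=7: ⌈1214/277⌉−⌈1076/277⌉ = 5−4 = 1  ← one
n=8: ⌈1352/277⌉−⌈1214/277⌉ = 5−5 = 0
n=9: ⌈1490/277⌉−⌈1352/277⌉ = 6−5 = 1  ← one
n=10: ⌈1628/277⌉−⌈1490/277⌉ = 6−6 = 0
n=11: ⌈1766/277⌉−⌈1628/277⌉ = 7−6 = 1  ← one
n=12: ⌈1904/277⌉−⌈1766/277⌉ = 7−7 = 0
n=13: ⌈2042/277⌉−⌈1904/277⌉ = 8−7 = 1  ← one
n=14: ⌈2180/277⌉−⌈2042/277⌉ = 8−8 = 0
n=15: ⌈2318/277⌉−⌈2180/277⌉ = 9−8 = 1  ← one
n=16: ⌈2456/277⌉−⌈2318/277⌉ = 9−9 = 0
n=17: ⌈2594/277⌉−⌈2456/277⌉ = 10−9 = 1  ← one
positions of the first 9 ones: 1 3 5 7 9 11 13 15 17

1 3 5 7 9 11 13 15 17


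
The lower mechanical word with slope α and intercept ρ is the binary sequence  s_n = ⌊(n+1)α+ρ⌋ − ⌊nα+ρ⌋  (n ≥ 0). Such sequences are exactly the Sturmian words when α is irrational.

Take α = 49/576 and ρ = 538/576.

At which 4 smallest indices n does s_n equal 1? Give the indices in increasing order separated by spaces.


0 12 24 36

n=0: ⌊587/576⌋−⌊538/576⌋ = 1−0 = 1  ← one
n=1: ⌊636/576⌋−⌊587/576⌋ = 1−1 = 0
n=2: ⌊685/576⌋−⌊636/576⌋ = 1−1 = 0
n=3: ⌊734/576⌋−⌊685/576⌋ = 1−1 = 0
n=4: ⌊783/576⌋−⌊734/576⌋ = 1−1 = 0
n=5: ⌊832/576⌋−⌊783/576⌋ = 1−1 = 0
n=6: ⌊881/576⌋−⌊832/576⌋ = 1−1 = 0
n=7: ⌊930/576⌋−⌊881/576⌋ = 1−1 = 0
n=8: ⌊979/576⌋−⌊930/576⌋ = 1−1 = 0
n=9: ⌊1028/576⌋−⌊979/576⌋ = 1−1 = 0
n=10: ⌊1077/576⌋−⌊1028/576⌋ = 1−1 = 0
n=11: ⌊1126/576⌋−⌊1077/576⌋ = 1−1 = 0
n=12: ⌊1175/576⌋−⌊1126/576⌋ = 2−1 = 1  ← one
n=13: ⌊1224/576⌋−⌊1175/576⌋ = 2−2 = 0
n=14: ⌊1273/576⌋−⌊1224/576⌋ = 2−2 = 0
n=15: ⌊1322/576⌋−⌊1273/576⌋ = 2−2 = 0
n=16: ⌊1371/576⌋−⌊1322/576⌋ = 2−2 = 0
n=17: ⌊1420/576⌋−⌊1371/576⌋ = 2−2 = 0
n=18: ⌊1469/576⌋−⌊1420/576⌋ = 2−2 = 0
n=19: ⌊1518/576⌋−⌊1469/576⌋ = 2−2 = 0
n=20: ⌊1567/576⌋−⌊1518/576⌋ = 2−2 = 0
n=21: ⌊1616/576⌋−⌊1567/576⌋ = 2−2 = 0
n=22: ⌊1665/576⌋−⌊1616/576⌋ = 2−2 = 0
n=23: ⌊1714/576⌋−⌊1665/576⌋ = 2−2 = 0
n=24: ⌊1763/576⌋−⌊1714/576⌋ = 3−2 = 1  ← one
n=25: ⌊1812/576⌋−⌊1763/576⌋ = 3−3 = 0
n=26: ⌊1861/576⌋−⌊1812/576⌋ = 3−3 = 0
n=27: ⌊1910/576⌋−⌊1861/576⌋ = 3−3 = 0
n=28: ⌊1959/576⌋−⌊1910/576⌋ = 3−3 = 0
n=29: ⌊2008/576⌋−⌊1959/576⌋ = 3−3 = 0
n=30: ⌊2057/576⌋−⌊2008/576⌋ = 3−3 = 0
n=31: ⌊2106/576⌋−⌊2057/576⌋ = 3−3 = 0
n=32: ⌊2155/576⌋−⌊2106/576⌋ = 3−3 = 0
n=33: ⌊2204/576⌋−⌊2155/576⌋ = 3−3 = 0
n=34: ⌊2253/576⌋−⌊2204/576⌋ = 3−3 = 0
n=35: ⌊2302/576⌋−⌊2253/576⌋ = 3−3 = 0
n=36: ⌊2351/576⌋−⌊2302/576⌋ = 4−3 = 1  ← one
positions of the first 4 ones: 0 12 24 36


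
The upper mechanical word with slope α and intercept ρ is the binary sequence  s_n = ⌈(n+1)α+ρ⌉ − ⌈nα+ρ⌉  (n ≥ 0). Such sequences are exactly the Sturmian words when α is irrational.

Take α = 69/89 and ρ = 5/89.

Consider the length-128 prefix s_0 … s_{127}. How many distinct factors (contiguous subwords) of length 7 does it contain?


t_n = ⌈(n·69+5)/89⌉ for n = 0 … 128:
  n=0…9: ⌈5/89⌉=1 ⌈74/89⌉=1 ⌈143/89⌉=2 ⌈212/89⌉=3 ⌈281/89⌉=4 ⌈350/89⌉=4 ⌈419/89⌉=5 ⌈488/89⌉=6 ⌈557/89⌉=7 ⌈626/89⌉=8
  n=10…19: ⌈695/89⌉=8 ⌈764/89⌉=9 ⌈833/89⌉=10 ⌈902/89⌉=11 ⌈971/89⌉=11 ⌈1040/89⌉=12 ⌈1109/89⌉=13 ⌈1178/89⌉=14 ⌈1247/89⌉=15 ⌈1316/89⌉=15
  n=20…29: ⌈1385/89⌉=16 ⌈1454/89⌉=17 ⌈1523/89⌉=18 ⌈1592/89⌉=18 ⌈1661/89⌉=19 ⌈1730/89⌉=20 ⌈1799/89⌉=21 ⌈1868/89⌉=21 ⌈1937/89⌉=22 ⌈2006/89⌉=23
  n=30…39: ⌈2075/89⌉=24 ⌈2144/89⌉=25 ⌈2213/89⌉=25 ⌈2282/89⌉=26 ⌈2351/89⌉=27 ⌈2420/89⌉=28 ⌈2489/89⌉=28 ⌈2558/89⌉=29 ⌈2627/89⌉=30 ⌈2696/89⌉=31
  n=40…49: ⌈2765/89⌉=32 ⌈2834/89⌉=32 ⌈2903/89⌉=33 ⌈2972/89⌉=34 ⌈3041/89⌉=35 ⌈3110/89⌉=35 ⌈3179/89⌉=36 ⌈3248/89⌉=37 ⌈3317/89⌉=38 ⌈3386/89⌉=39
  n=50…59: ⌈3455/89⌉=39 ⌈3524/89⌉=40 ⌈3593/89⌉=41 ⌈3662/89⌉=42 ⌈3731/89⌉=42 ⌈3800/89⌉=43 ⌈3869/89⌉=44 ⌈3938/89⌉=45 ⌈4007/89⌉=46 ⌈4076/89⌉=46
  n=60…69: ⌈4145/89⌉=47 ⌈4214/89⌉=48 ⌈4283/89⌉=49 ⌈4352/89⌉=49 ⌈4421/89⌉=50 ⌈4490/89⌉=51 ⌈4559/89⌉=52 ⌈4628/89⌉=52 ⌈4697/89⌉=53 ⌈4766/89⌉=54
  n=70…79: ⌈4835/89⌉=55 ⌈4904/89⌉=56 ⌈4973/89⌉=56 ⌈5042/89⌉=57 ⌈5111/89⌉=58 ⌈5180/89⌉=59 ⌈5249/89⌉=59 ⌈5318/89⌉=60 ⌈5387/89⌉=61 ⌈5456/89⌉=62
  n=80…89: ⌈5525/89⌉=63 ⌈5594/89⌉=63 ⌈5663/89⌉=64 ⌈5732/89⌉=65 ⌈5801/89⌉=66 ⌈5870/89⌉=66 ⌈5939/89⌉=67 ⌈6008/89⌉=68 ⌈6077/89⌉=69 ⌈6146/89⌉=70
  n=90…99: ⌈6215/89⌉=70 ⌈6284/89⌉=71 ⌈6353/89⌉=72 ⌈6422/89⌉=73 ⌈6491/89⌉=73 ⌈6560/89⌉=74 ⌈6629/89⌉=75 ⌈6698/89⌉=76 ⌈6767/89⌉=77 ⌈6836/89⌉=77
  n=100…109: ⌈6905/89⌉=78 ⌈6974/89⌉=79 ⌈7043/89⌉=80 ⌈7112/89⌉=80 ⌈7181/89⌉=81 ⌈7250/89⌉=82 ⌈7319/89⌉=83 ⌈7388/89⌉=84 ⌈7457/89⌉=84 ⌈7526/89⌉=85
  n=110…119: ⌈7595/89⌉=86 ⌈7664/89⌉=87 ⌈7733/89⌉=87 ⌈7802/89⌉=88 ⌈7871/89⌉=89 ⌈7940/89⌉=90 ⌈8009/89⌉=90 ⌈8078/89⌉=91 ⌈8147/89⌉=92 ⌈8216/89⌉=93
  n=120…128: ⌈8285/89⌉=94 ⌈8354/89⌉=94 ⌈8423/89⌉=95 ⌈8492/89⌉=96 ⌈8561/89⌉=97 ⌈8630/89⌉=97 ⌈8699/89⌉=98 ⌈8768/89⌉=99 ⌈8837/89⌉=100
s_n = t_(n+1) − t_n for n = 0 … 127 gives
prefix = 01110111101110111101110111011110111011110111011110111011110111011101111011101111011101111011101111011101111011101110111101110111
slide a length-7 window over [0..6] … [121..127] (122 windows); first occurrence of each distinct factor:
  [  0..  6] 0111011
  [  1..  7] 1110111
  [  2..  8] 1101111
  [  3..  9] 1011110
  [  4.. 10] 0111101
  [  5.. 11] 1111011
  [  7.. 13] 1101110
  [  8.. 14] 1011101
  (the other 114 windows repeat one of these)
distinct factors: {0111011, 0111101, 1011101, 1011110, 1101110, 1101111, 1110111, 1111011}
count = 8  (Sturmian bound for length 7 is 8)

8


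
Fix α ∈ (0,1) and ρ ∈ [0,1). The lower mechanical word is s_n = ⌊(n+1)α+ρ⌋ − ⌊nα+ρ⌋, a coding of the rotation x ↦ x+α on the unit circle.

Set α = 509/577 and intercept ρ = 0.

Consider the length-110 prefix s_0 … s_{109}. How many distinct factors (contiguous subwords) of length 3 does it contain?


4

t_n = ⌊(n·509)/577⌋ for n = 0 … 110:
  n=0…9: ⌊0/577⌋=0 ⌊509/577⌋=0 ⌊1018/577⌋=1 ⌊1527/577⌋=2 ⌊2036/577⌋=3 ⌊2545/577⌋=4 ⌊3054/577⌋=5 ⌊3563/577⌋=6 ⌊4072/577⌋=7 ⌊4581/577⌋=7
  n=10…19: ⌊5090/577⌋=8 ⌊5599/577⌋=9 ⌊6108/577⌋=10 ⌊6617/577⌋=11 ⌊7126/577⌋=12 ⌊7635/577⌋=13 ⌊8144/577⌋=14 ⌊8653/577⌋=14 ⌊9162/577⌋=15 ⌊9671/577⌋=16
  n=20…29: ⌊10180/577⌋=17 ⌊10689/577⌋=18 ⌊11198/577⌋=19 ⌊11707/577⌋=20 ⌊12216/577⌋=21 ⌊12725/577⌋=22 ⌊13234/577⌋=22 ⌊13743/577⌋=23 ⌊14252/577⌋=24 ⌊14761/577⌋=25
  n=30…39: ⌊15270/577⌋=26 ⌊15779/577⌋=27 ⌊16288/577⌋=28 ⌊16797/577⌋=29 ⌊17306/577⌋=29 ⌊17815/577⌋=30 ⌊18324/577⌋=31 ⌊18833/577⌋=32 ⌊19342/577⌋=33 ⌊19851/577⌋=34
  n=40…49: ⌊20360/577⌋=35 ⌊20869/577⌋=36 ⌊21378/577⌋=37 ⌊21887/577⌋=37 ⌊22396/577⌋=38 ⌊22905/577⌋=39 ⌊23414/577⌋=40 ⌊23923/577⌋=41 ⌊24432/577⌋=42 ⌊24941/577⌋=43
  n=50…59: ⌊25450/577⌋=44 ⌊25959/577⌋=44 ⌊26468/577⌋=45 ⌊26977/577⌋=46 ⌊27486/577⌋=47 ⌊27995/577⌋=48 ⌊28504/577⌋=49 ⌊29013/577⌋=50 ⌊29522/577⌋=51 ⌊30031/577⌋=52
  n=60…69: ⌊30540/577⌋=52 ⌊31049/577⌋=53 ⌊31558/577⌋=54 ⌊32067/577⌋=55 ⌊32576/577⌋=56 ⌊33085/577⌋=57 ⌊33594/577⌋=58 ⌊34103/577⌋=59 ⌊34612/577⌋=59 ⌊35121/577⌋=60
  n=70…79: ⌊35630/577⌋=61 ⌊36139/577⌋=62 ⌊36648/577⌋=63 ⌊37157/577⌋=64 ⌊37666/577⌋=65 ⌊38175/577⌋=66 ⌊38684/577⌋=67 ⌊39193/577⌋=67 ⌊39702/577⌋=68 ⌊40211/577⌋=69
  n=80…89: ⌊40720/577⌋=70 ⌊41229/577⌋=71 ⌊41738/577⌋=72 ⌊42247/577⌋=73 ⌊42756/577⌋=74 ⌊43265/577⌋=74 ⌊43774/577⌋=75 ⌊44283/577⌋=76 ⌊44792/577⌋=77 ⌊45301/577⌋=78
  n=90…99: ⌊45810/577⌋=79 ⌊46319/577⌋=80 ⌊46828/577⌋=81 ⌊47337/577⌋=82 ⌊47846/577⌋=82 ⌊48355/577⌋=83 ⌊48864/577⌋=84 ⌊49373/577⌋=85 ⌊49882/577⌋=86 ⌊50391/577⌋=87
  n=100…109: ⌊50900/577⌋=88 ⌊51409/577⌋=89 ⌊51918/577⌋=89 ⌊52427/577⌋=90 ⌊52936/577⌋=91 ⌊53445/577⌋=92 ⌊53954/577⌋=93 ⌊54463/577⌋=94 ⌊54972/577⌋=95 ⌊55481/577⌋=96
  n=110: ⌊55990/577⌋=97
s_n = t_(n+1) − t_n for n = 0 … 109 gives
prefix = 01111111011111110111111110111111101111111101111111011111111011111110111111110111111101111111101111111011111111
slide a length-3 window over [0..2] … [107..109] (108 windows); first occurrence of each distinct factor:
  [  0..  2] 011
  [  1..  3] 111
  [  6..  8] 110
  [  7..  9] 101
  (the other 104 windows repeat one of these)
distinct factors: {011, 101, 110, 111}
count = 4  (Sturmian bound for length 3 is 4)


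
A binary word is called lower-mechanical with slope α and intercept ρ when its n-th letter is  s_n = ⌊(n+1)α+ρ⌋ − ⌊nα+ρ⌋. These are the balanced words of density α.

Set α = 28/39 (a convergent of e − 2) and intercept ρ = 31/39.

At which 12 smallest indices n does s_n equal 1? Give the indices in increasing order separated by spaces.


0 1 3 4 5 7 8 10 11 12 14 15

n=0: ⌊59/39⌋−⌊31/39⌋ = 1−0 = 1  ← one
n=1: ⌊87/39⌋−⌊59/39⌋ = 2−1 = 1  ← one
n=2: ⌊115/39⌋−⌊87/39⌋ = 2−2 = 0
n=3: ⌊143/39⌋−⌊115/39⌋ = 3−2 = 1  ← one
n=4: ⌊171/39⌋−⌊143/39⌋ = 4−3 = 1  ← one
n=5: ⌊199/39⌋−⌊171/39⌋ = 5−4 = 1  ← one
n=6: ⌊227/39⌋−⌊199/39⌋ = 5−5 = 0
n=7: ⌊255/39⌋−⌊227/39⌋ = 6−5 = 1  ← one
n=8: ⌊283/39⌋−⌊255/39⌋ = 7−6 = 1  ← one
n=9: ⌊311/39⌋−⌊283/39⌋ = 7−7 = 0
n=10: ⌊339/39⌋−⌊311/39⌋ = 8−7 = 1  ← one
n=11: ⌊367/39⌋−⌊339/39⌋ = 9−8 = 1  ← one
n=12: ⌊395/39⌋−⌊367/39⌋ = 10−9 = 1  ← one
n=13: ⌊423/39⌋−⌊395/39⌋ = 10−10 = 0
n=14: ⌊451/39⌋−⌊423/39⌋ = 11−10 = 1  ← one
n=15: ⌊479/39⌋−⌊451/39⌋ = 12−11 = 1  ← one
positions of the first 12 ones: 0 1 3 4 5 7 8 10 11 12 14 15


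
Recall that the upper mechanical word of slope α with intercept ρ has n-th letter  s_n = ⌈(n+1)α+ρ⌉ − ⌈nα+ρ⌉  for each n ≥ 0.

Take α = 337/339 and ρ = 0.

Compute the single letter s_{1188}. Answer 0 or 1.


(n+1)α + ρ = (1189·337) / 339 = 400693/339
nα + ρ     = (1188·337) / 339 = 400356/339
⌈400693/339⌉ = 1182,  ⌈400356/339⌉ = 1181
s_{1188} = 1182 − 1181 = 1

1


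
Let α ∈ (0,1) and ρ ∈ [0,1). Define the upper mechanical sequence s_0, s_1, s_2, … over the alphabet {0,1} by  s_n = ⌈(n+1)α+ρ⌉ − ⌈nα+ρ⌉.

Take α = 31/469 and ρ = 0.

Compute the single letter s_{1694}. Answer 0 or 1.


1

(n+1)α + ρ = (1695·31) / 469 = 52545/469
nα + ρ     = (1694·31) / 469 = 52514/469
⌈52545/469⌉ = 113,  ⌈52514/469⌉ = 112
s_{1694} = 113 − 112 = 1


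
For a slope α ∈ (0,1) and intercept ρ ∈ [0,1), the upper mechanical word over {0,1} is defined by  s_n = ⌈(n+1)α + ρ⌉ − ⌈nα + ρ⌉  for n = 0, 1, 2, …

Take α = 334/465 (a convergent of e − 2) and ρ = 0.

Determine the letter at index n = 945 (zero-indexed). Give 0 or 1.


(n+1)α + ρ = (946·334) / 465 = 315964/465
nα + ρ     = (945·334) / 465 = 315630/465
⌈315964/465⌉ = 680,  ⌈315630/465⌉ = 679
s_{945} = 680 − 679 = 1

1


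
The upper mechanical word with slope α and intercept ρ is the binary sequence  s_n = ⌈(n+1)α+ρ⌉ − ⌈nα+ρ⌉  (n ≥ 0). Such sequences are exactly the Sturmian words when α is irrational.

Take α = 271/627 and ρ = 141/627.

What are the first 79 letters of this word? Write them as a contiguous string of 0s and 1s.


0100101010010101010010101001010100101010010101001010100101010100101010010101001

n=0: ⌈(1·271+141)/627⌉ − ⌈(0·271+141)/627⌉ = ⌈412/627⌉ − ⌈141/627⌉ = 1 − 1 = 0
n=1: ⌈(2·271+141)/627⌉ − ⌈(1·271+141)/627⌉ = ⌈683/627⌉ − ⌈412/627⌉ = 2 − 1 = 1
n=2: ⌈(3·271+141)/627⌉ − ⌈(2·271+141)/627⌉ = ⌈954/627⌉ − ⌈683/627⌉ = 2 − 2 = 0
n=3: ⌈(4·271+141)/627⌉ − ⌈(3·271+141)/627⌉ = ⌈1225/627⌉ − ⌈954/627⌉ = 2 − 2 = 0
n=4: ⌈(5·271+141)/627⌉ − ⌈(4·271+141)/627⌉ = ⌈1496/627⌉ − ⌈1225/627⌉ = 3 − 2 = 1
n=5: ⌈(6·271+141)/627⌉ − ⌈(5·271+141)/627⌉ = ⌈1767/627⌉ − ⌈1496/627⌉ = 3 − 3 = 0
n=6: ⌈(7·271+141)/627⌉ − ⌈(6·271+141)/627⌉ = ⌈2038/627⌉ − ⌈1767/627⌉ = 4 − 3 = 1
n=7: ⌈(8·271+141)/627⌉ − ⌈(7·271+141)/627⌉ = ⌈2309/627⌉ − ⌈2038/627⌉ = 4 − 4 = 0
n=8: ⌈(9·271+141)/627⌉ − ⌈(8·271+141)/627⌉ = ⌈2580/627⌉ − ⌈2309/627⌉ = 5 − 4 = 1
n=9: ⌈(10·271+141)/627⌉ − ⌈(9·271+141)/627⌉ = ⌈2851/627⌉ − ⌈2580/627⌉ = 5 − 5 = 0
n=10: ⌈(11·271+141)/627⌉ − ⌈(10·271+141)/627⌉ = ⌈3122/627⌉ − ⌈2851/627⌉ = 5 − 5 = 0
n=11: ⌈(12·271+141)/627⌉ − ⌈(11·271+141)/627⌉ = ⌈3393/627⌉ − ⌈3122/627⌉ = 6 − 5 = 1
n=12: ⌈(13·271+141)/627⌉ − ⌈(12·271+141)/627⌉ = ⌈3664/627⌉ − ⌈3393/627⌉ = 6 − 6 = 0
n=13: ⌈(14·271+141)/627⌉ − ⌈(13·271+141)/627⌉ = ⌈3935/627⌉ − ⌈3664/627⌉ = 7 − 6 = 1
n=14: ⌈(15·271+141)/627⌉ − ⌈(14·271+141)/627⌉ = ⌈4206/627⌉ − ⌈3935/627⌉ = 7 − 7 = 0
n=15: ⌈(16·271+141)/627⌉ − ⌈(15·271+141)/627⌉ = ⌈4477/627⌉ − ⌈4206/627⌉ = 8 − 7 = 1
n=16: ⌈(17·271+141)/627⌉ − ⌈(16·271+141)/627⌉ = ⌈4748/627⌉ − ⌈4477/627⌉ = 8 − 8 = 0
n=17: ⌈(18·271+141)/627⌉ − ⌈(17·271+141)/627⌉ = ⌈5019/627⌉ − ⌈4748/627⌉ = 9 − 8 = 1
n=18: ⌈(19·271+141)/627⌉ − ⌈(18·271+141)/627⌉ = ⌈5290/627⌉ − ⌈5019/627⌉ = 9 − 9 = 0
n=19: ⌈(20·271+141)/627⌉ − ⌈(19·271+141)/627⌉ = ⌈5561/627⌉ − ⌈5290/627⌉ = 9 − 9 = 0
n=20: ⌈(21·271+141)/627⌉ − ⌈(20·271+141)/627⌉ = ⌈5832/627⌉ − ⌈5561/627⌉ = 10 − 9 = 1
n=21: ⌈(22·271+141)/627⌉ − ⌈(21·271+141)/627⌉ = ⌈6103/627⌉ − ⌈5832/627⌉ = 10 − 10 = 0
n=22: ⌈(23·271+141)/627⌉ − ⌈(22·271+141)/627⌉ = ⌈6374/627⌉ − ⌈6103/627⌉ = 11 − 10 = 1
n=23: ⌈(24·271+141)/627⌉ − ⌈(23·271+141)/627⌉ = ⌈6645/627⌉ − ⌈6374/627⌉ = 11 − 11 = 0
n=24: ⌈(25·271+141)/627⌉ − ⌈(24·271+141)/627⌉ = ⌈6916/627⌉ − ⌈6645/627⌉ = 12 − 11 = 1
n=25: ⌈(26·271+141)/627⌉ − ⌈(25·271+141)/627⌉ = ⌈7187/627⌉ − ⌈6916/627⌉ = 12 − 12 = 0
n=26: ⌈(27·271+141)/627⌉ − ⌈(26·271+141)/627⌉ = ⌈7458/627⌉ − ⌈7187/627⌉ = 12 − 12 = 0
n=27: ⌈(28·271+141)/627⌉ − ⌈(27·271+141)/627⌉ = ⌈7729/627⌉ − ⌈7458/627⌉ = 13 − 12 = 1
n=28: ⌈(29·271+141)/627⌉ − ⌈(28·271+141)/627⌉ = ⌈8000/627⌉ − ⌈7729/627⌉ = 13 − 13 = 0
n=29: ⌈(30·271+141)/627⌉ − ⌈(29·271+141)/627⌉ = ⌈8271/627⌉ − ⌈8000/627⌉ = 14 − 13 = 1
n=30: ⌈(31·271+141)/627⌉ − ⌈(30·271+141)/627⌉ = ⌈8542/627⌉ − ⌈8271/627⌉ = 14 − 14 = 0
n=31: ⌈(32·271+141)/627⌉ − ⌈(31·271+141)/627⌉ = ⌈8813/627⌉ − ⌈8542/627⌉ = 15 − 14 = 1
n=32: ⌈(33·271+141)/627⌉ − ⌈(32·271+141)/627⌉ = ⌈9084/627⌉ − ⌈8813/627⌉ = 15 − 15 = 0
n=33: ⌈(34·271+141)/627⌉ − ⌈(33·271+141)/627⌉ = ⌈9355/627⌉ − ⌈9084/627⌉ = 15 − 15 = 0
n=34: ⌈(35·271+141)/627⌉ − ⌈(34·271+141)/627⌉ = ⌈9626/627⌉ − ⌈9355/627⌉ = 16 − 15 = 1
n=35: ⌈(36·271+141)/627⌉ − ⌈(35·271+141)/627⌉ = ⌈9897/627⌉ − ⌈9626/627⌉ = 16 − 16 = 0
n=36: ⌈(37·271+141)/627⌉ − ⌈(36·271+141)/627⌉ = ⌈10168/627⌉ − ⌈9897/627⌉ = 17 − 16 = 1
n=37: ⌈(38·271+141)/627⌉ − ⌈(37·271+141)/627⌉ = ⌈10439/627⌉ − ⌈10168/627⌉ = 17 − 17 = 0
n=38: ⌈(39·271+141)/627⌉ − ⌈(38·271+141)/627⌉ = ⌈10710/627⌉ − ⌈10439/627⌉ = 18 − 17 = 1
n=39: ⌈(40·271+141)/627⌉ − ⌈(39·271+141)/627⌉ = ⌈10981/627⌉ − ⌈10710/627⌉ = 18 − 18 = 0
n=40: ⌈(41·271+141)/627⌉ − ⌈(40·271+141)/627⌉ = ⌈11252/627⌉ − ⌈10981/627⌉ = 18 − 18 = 0
n=41: ⌈(42·271+141)/627⌉ − ⌈(41·271+141)/627⌉ = ⌈11523/627⌉ − ⌈11252/627⌉ = 19 − 18 = 1
n=42: ⌈(43·271+141)/627⌉ − ⌈(42·271+141)/627⌉ = ⌈11794/627⌉ − ⌈11523/627⌉ = 19 − 19 = 0
n=43: ⌈(44·271+141)/627⌉ − ⌈(43·271+141)/627⌉ = ⌈12065/627⌉ − ⌈11794/627⌉ = 20 − 19 = 1
n=44: ⌈(45·271+141)/627⌉ − ⌈(44·271+141)/627⌉ = ⌈12336/627⌉ − ⌈12065/627⌉ = 20 − 20 = 0
n=45: ⌈(46·271+141)/627⌉ − ⌈(45·271+141)/627⌉ = ⌈12607/627⌉ − ⌈12336/627⌉ = 21 − 20 = 1
n=46: ⌈(47·271+141)/627⌉ − ⌈(46·271+141)/627⌉ = ⌈12878/627⌉ − ⌈12607/627⌉ = 21 − 21 = 0
n=47: ⌈(48·271+141)/627⌉ − ⌈(47·271+141)/627⌉ = ⌈13149/627⌉ − ⌈12878/627⌉ = 21 − 21 = 0
n=48: ⌈(49·271+141)/627⌉ − ⌈(48·271+141)/627⌉ = ⌈13420/627⌉ − ⌈13149/627⌉ = 22 − 21 = 1
n=49: ⌈(50·271+141)/627⌉ − ⌈(49·271+141)/627⌉ = ⌈13691/627⌉ − ⌈13420/627⌉ = 22 − 22 = 0
n=50: ⌈(51·271+141)/627⌉ − ⌈(50·271+141)/627⌉ = ⌈13962/627⌉ − ⌈13691/627⌉ = 23 − 22 = 1
n=51: ⌈(52·271+141)/627⌉ − ⌈(51·271+141)/627⌉ = ⌈14233/627⌉ − ⌈13962/627⌉ = 23 − 23 = 0
n=52: ⌈(53·271+141)/627⌉ − ⌈(52·271+141)/627⌉ = ⌈14504/627⌉ − ⌈14233/627⌉ = 24 − 23 = 1
n=53: ⌈(54·271+141)/627⌉ − ⌈(53·271+141)/627⌉ = ⌈14775/627⌉ − ⌈14504/627⌉ = 24 − 24 = 0
n=54: ⌈(55·271+141)/627⌉ − ⌈(54·271+141)/627⌉ = ⌈15046/627⌉ − ⌈14775/627⌉ = 24 − 24 = 0
n=55: ⌈(56·271+141)/627⌉ − ⌈(55·271+141)/627⌉ = ⌈15317/627⌉ − ⌈15046/627⌉ = 25 − 24 = 1
n=56: ⌈(57·271+141)/627⌉ − ⌈(56·271+141)/627⌉ = ⌈15588/627⌉ − ⌈15317/627⌉ = 25 − 25 = 0
n=57: ⌈(58·271+141)/627⌉ − ⌈(57·271+141)/627⌉ = ⌈15859/627⌉ − ⌈15588/627⌉ = 26 − 25 = 1
n=58: ⌈(59·271+141)/627⌉ − ⌈(58·271+141)/627⌉ = ⌈16130/627⌉ − ⌈15859/627⌉ = 26 − 26 = 0
n=59: ⌈(60·271+141)/627⌉ − ⌈(59·271+141)/627⌉ = ⌈16401/627⌉ − ⌈16130/627⌉ = 27 − 26 = 1
n=60: ⌈(61·271+141)/627⌉ − ⌈(60·271+141)/627⌉ = ⌈16672/627⌉ − ⌈16401/627⌉ = 27 − 27 = 0
n=61: ⌈(62·271+141)/627⌉ − ⌈(61·271+141)/627⌉ = ⌈16943/627⌉ − ⌈16672/627⌉ = 28 − 27 = 1
n=62: ⌈(63·271+141)/627⌉ − ⌈(62·271+141)/627⌉ = ⌈17214/627⌉ − ⌈16943/627⌉ = 28 − 28 = 0
n=63: ⌈(64·271+141)/627⌉ − ⌈(63·271+141)/627⌉ = ⌈17485/627⌉ − ⌈17214/627⌉ = 28 − 28 = 0
n=64: ⌈(65·271+141)/627⌉ − ⌈(64·271+141)/627⌉ = ⌈17756/627⌉ − ⌈17485/627⌉ = 29 − 28 = 1
n=65: ⌈(66·271+141)/627⌉ − ⌈(65·271+141)/627⌉ = ⌈18027/627⌉ − ⌈17756/627⌉ = 29 − 29 = 0
n=66: ⌈(67·271+141)/627⌉ − ⌈(66·271+141)/627⌉ = ⌈18298/627⌉ − ⌈18027/627⌉ = 30 − 29 = 1
n=67: ⌈(68·271+141)/627⌉ − ⌈(67·271+141)/627⌉ = ⌈18569/627⌉ − ⌈18298/627⌉ = 30 − 30 = 0
n=68: ⌈(69·271+141)/627⌉ − ⌈(68·271+141)/627⌉ = ⌈18840/627⌉ − ⌈18569/627⌉ = 31 − 30 = 1
n=69: ⌈(70·271+141)/627⌉ − ⌈(69·271+141)/627⌉ = ⌈19111/627⌉ − ⌈18840/627⌉ = 31 − 31 = 0
n=70: ⌈(71·271+141)/627⌉ − ⌈(70·271+141)/627⌉ = ⌈19382/627⌉ − ⌈19111/627⌉ = 31 − 31 = 0
n=71: ⌈(72·271+141)/627⌉ − ⌈(71·271+141)/627⌉ = ⌈19653/627⌉ − ⌈19382/627⌉ = 32 − 31 = 1
n=72: ⌈(73·271+141)/627⌉ − ⌈(72·271+141)/627⌉ = ⌈19924/627⌉ − ⌈19653/627⌉ = 32 − 32 = 0
n=73: ⌈(74·271+141)/627⌉ − ⌈(73·271+141)/627⌉ = ⌈20195/627⌉ − ⌈19924/627⌉ = 33 − 32 = 1
n=74: ⌈(75·271+141)/627⌉ − ⌈(74·271+141)/627⌉ = ⌈20466/627⌉ − ⌈20195/627⌉ = 33 − 33 = 0
n=75: ⌈(76·271+141)/627⌉ − ⌈(75·271+141)/627⌉ = ⌈20737/627⌉ − ⌈20466/627⌉ = 34 − 33 = 1
n=76: ⌈(77·271+141)/627⌉ − ⌈(76·271+141)/627⌉ = ⌈21008/627⌉ − ⌈20737/627⌉ = 34 − 34 = 0
n=77: ⌈(78·271+141)/627⌉ − ⌈(77·271+141)/627⌉ = ⌈21279/627⌉ − ⌈21008/627⌉ = 34 − 34 = 0
n=78: ⌈(79·271+141)/627⌉ − ⌈(78·271+141)/627⌉ = ⌈21550/627⌉ − ⌈21279/627⌉ = 35 − 34 = 1


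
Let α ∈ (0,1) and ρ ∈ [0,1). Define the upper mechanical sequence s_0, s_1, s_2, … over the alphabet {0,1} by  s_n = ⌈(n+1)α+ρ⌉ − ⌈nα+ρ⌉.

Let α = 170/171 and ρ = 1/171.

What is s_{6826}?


1

(n+1)α + ρ = (6827·170 + 1) / 171 = 1160591/171
nα + ρ     = (6826·170 + 1) / 171 = 1160421/171
⌈1160591/171⌉ = 6788,  ⌈1160421/171⌉ = 6787
s_{6826} = 6788 − 6787 = 1


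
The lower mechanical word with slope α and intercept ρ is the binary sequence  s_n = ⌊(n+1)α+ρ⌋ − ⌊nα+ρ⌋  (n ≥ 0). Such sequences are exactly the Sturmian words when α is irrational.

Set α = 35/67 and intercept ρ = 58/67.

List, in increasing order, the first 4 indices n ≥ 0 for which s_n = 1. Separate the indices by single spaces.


n=0: ⌊93/67⌋−⌊58/67⌋ = 1−0 = 1  ← one
n=1: ⌊128/67⌋−⌊93/67⌋ = 1−1 = 0
n=2: ⌊163/67⌋−⌊128/67⌋ = 2−1 = 1  ← one
n=3: ⌊198/67⌋−⌊163/67⌋ = 2−2 = 0
n=4: ⌊233/67⌋−⌊198/67⌋ = 3−2 = 1  ← one
n=5: ⌊268/67⌋−⌊233/67⌋ = 4−3 = 1  ← one
positions of the first 4 ones: 0 2 4 5

0 2 4 5


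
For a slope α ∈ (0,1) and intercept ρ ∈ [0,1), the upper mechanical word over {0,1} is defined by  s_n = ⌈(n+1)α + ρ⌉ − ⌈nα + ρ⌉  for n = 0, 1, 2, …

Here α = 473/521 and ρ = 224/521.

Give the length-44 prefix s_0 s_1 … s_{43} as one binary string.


n=0: ⌈(1·473+224)/521⌉ − ⌈(0·473+224)/521⌉ = ⌈697/521⌉ − ⌈224/521⌉ = 2 − 1 = 1
n=1: ⌈(2·473+224)/521⌉ − ⌈(1·473+224)/521⌉ = ⌈1170/521⌉ − ⌈697/521⌉ = 3 − 2 = 1
n=2: ⌈(3·473+224)/521⌉ − ⌈(2·473+224)/521⌉ = ⌈1643/521⌉ − ⌈1170/521⌉ = 4 − 3 = 1
n=3: ⌈(4·473+224)/521⌉ − ⌈(3·473+224)/521⌉ = ⌈2116/521⌉ − ⌈1643/521⌉ = 5 − 4 = 1
n=4: ⌈(5·473+224)/521⌉ − ⌈(4·473+224)/521⌉ = ⌈2589/521⌉ − ⌈2116/521⌉ = 5 − 5 = 0
n=5: ⌈(6·473+224)/521⌉ − ⌈(5·473+224)/521⌉ = ⌈3062/521⌉ − ⌈2589/521⌉ = 6 − 5 = 1
n=6: ⌈(7·473+224)/521⌉ − ⌈(6·473+224)/521⌉ = ⌈3535/521⌉ − ⌈3062/521⌉ = 7 − 6 = 1
n=7: ⌈(8·473+224)/521⌉ − ⌈(7·473+224)/521⌉ = ⌈4008/521⌉ − ⌈3535/521⌉ = 8 − 7 = 1
n=8: ⌈(9·473+224)/521⌉ − ⌈(8·473+224)/521⌉ = ⌈4481/521⌉ − ⌈4008/521⌉ = 9 − 8 = 1
n=9: ⌈(10·473+224)/521⌉ − ⌈(9·473+224)/521⌉ = ⌈4954/521⌉ − ⌈4481/521⌉ = 10 − 9 = 1
n=10: ⌈(11·473+224)/521⌉ − ⌈(10·473+224)/521⌉ = ⌈5427/521⌉ − ⌈4954/521⌉ = 11 − 10 = 1
n=11: ⌈(12·473+224)/521⌉ − ⌈(11·473+224)/521⌉ = ⌈5900/521⌉ − ⌈5427/521⌉ = 12 − 11 = 1
n=12: ⌈(13·473+224)/521⌉ − ⌈(12·473+224)/521⌉ = ⌈6373/521⌉ − ⌈5900/521⌉ = 13 − 12 = 1
n=13: ⌈(14·473+224)/521⌉ − ⌈(13·473+224)/521⌉ = ⌈6846/521⌉ − ⌈6373/521⌉ = 14 − 13 = 1
n=14: ⌈(15·473+224)/521⌉ − ⌈(14·473+224)/521⌉ = ⌈7319/521⌉ − ⌈6846/521⌉ = 15 − 14 = 1
n=15: ⌈(16·473+224)/521⌉ − ⌈(15·473+224)/521⌉ = ⌈7792/521⌉ − ⌈7319/521⌉ = 15 − 15 = 0
n=16: ⌈(17·473+224)/521⌉ − ⌈(16·473+224)/521⌉ = ⌈8265/521⌉ − ⌈7792/521⌉ = 16 − 15 = 1
n=17: ⌈(18·473+224)/521⌉ − ⌈(17·473+224)/521⌉ = ⌈8738/521⌉ − ⌈8265/521⌉ = 17 − 16 = 1
n=18: ⌈(19·473+224)/521⌉ − ⌈(18·473+224)/521⌉ = ⌈9211/521⌉ − ⌈8738/521⌉ = 18 − 17 = 1
n=19: ⌈(20·473+224)/521⌉ − ⌈(19·473+224)/521⌉ = ⌈9684/521⌉ − ⌈9211/521⌉ = 19 − 18 = 1
n=20: ⌈(21·473+224)/521⌉ − ⌈(20·473+224)/521⌉ = ⌈10157/521⌉ − ⌈9684/521⌉ = 20 − 19 = 1
n=21: ⌈(22·473+224)/521⌉ − ⌈(21·473+224)/521⌉ = ⌈10630/521⌉ − ⌈10157/521⌉ = 21 − 20 = 1
n=22: ⌈(23·473+224)/521⌉ − ⌈(22·473+224)/521⌉ = ⌈11103/521⌉ − ⌈10630/521⌉ = 22 − 21 = 1
n=23: ⌈(24·473+224)/521⌉ − ⌈(23·473+224)/521⌉ = ⌈11576/521⌉ − ⌈11103/521⌉ = 23 − 22 = 1
n=24: ⌈(25·473+224)/521⌉ − ⌈(24·473+224)/521⌉ = ⌈12049/521⌉ − ⌈11576/521⌉ = 24 − 23 = 1
n=25: ⌈(26·473+224)/521⌉ − ⌈(25·473+224)/521⌉ = ⌈12522/521⌉ − ⌈12049/521⌉ = 25 − 24 = 1
n=26: ⌈(27·473+224)/521⌉ − ⌈(26·473+224)/521⌉ = ⌈12995/521⌉ − ⌈12522/521⌉ = 25 − 25 = 0
n=27: ⌈(28·473+224)/521⌉ − ⌈(27·473+224)/521⌉ = ⌈13468/521⌉ − ⌈12995/521⌉ = 26 − 25 = 1
n=28: ⌈(29·473+224)/521⌉ − ⌈(28·473+224)/521⌉ = ⌈13941/521⌉ − ⌈13468/521⌉ = 27 − 26 = 1
n=29: ⌈(30·473+224)/521⌉ − ⌈(29·473+224)/521⌉ = ⌈14414/521⌉ − ⌈13941/521⌉ = 28 − 27 = 1
n=30: ⌈(31·473+224)/521⌉ − ⌈(30·473+224)/521⌉ = ⌈14887/521⌉ − ⌈14414/521⌉ = 29 − 28 = 1
n=31: ⌈(32·473+224)/521⌉ − ⌈(31·473+224)/521⌉ = ⌈15360/521⌉ − ⌈14887/521⌉ = 30 − 29 = 1
n=32: ⌈(33·473+224)/521⌉ − ⌈(32·473+224)/521⌉ = ⌈15833/521⌉ − ⌈15360/521⌉ = 31 − 30 = 1
n=33: ⌈(34·473+224)/521⌉ − ⌈(33·473+224)/521⌉ = ⌈16306/521⌉ − ⌈15833/521⌉ = 32 − 31 = 1
n=34: ⌈(35·473+224)/521⌉ − ⌈(34·473+224)/521⌉ = ⌈16779/521⌉ − ⌈16306/521⌉ = 33 − 32 = 1
n=35: ⌈(36·473+224)/521⌉ − ⌈(35·473+224)/521⌉ = ⌈17252/521⌉ − ⌈16779/521⌉ = 34 − 33 = 1
n=36: ⌈(37·473+224)/521⌉ − ⌈(36·473+224)/521⌉ = ⌈17725/521⌉ − ⌈17252/521⌉ = 35 − 34 = 1
n=37: ⌈(38·473+224)/521⌉ − ⌈(37·473+224)/521⌉ = ⌈18198/521⌉ − ⌈17725/521⌉ = 35 − 35 = 0
n=38: ⌈(39·473+224)/521⌉ − ⌈(38·473+224)/521⌉ = ⌈18671/521⌉ − ⌈18198/521⌉ = 36 − 35 = 1
n=39: ⌈(40·473+224)/521⌉ − ⌈(39·473+224)/521⌉ = ⌈19144/521⌉ − ⌈18671/521⌉ = 37 − 36 = 1
n=40: ⌈(41·473+224)/521⌉ − ⌈(40·473+224)/521⌉ = ⌈19617/521⌉ − ⌈19144/521⌉ = 38 − 37 = 1
n=41: ⌈(42·473+224)/521⌉ − ⌈(41·473+224)/521⌉ = ⌈20090/521⌉ − ⌈19617/521⌉ = 39 − 38 = 1
n=42: ⌈(43·473+224)/521⌉ − ⌈(42·473+224)/521⌉ = ⌈20563/521⌉ − ⌈20090/521⌉ = 40 − 39 = 1
n=43: ⌈(44·473+224)/521⌉ − ⌈(43·473+224)/521⌉ = ⌈21036/521⌉ − ⌈20563/521⌉ = 41 − 40 = 1

11110111111111101111111111011111111110111111


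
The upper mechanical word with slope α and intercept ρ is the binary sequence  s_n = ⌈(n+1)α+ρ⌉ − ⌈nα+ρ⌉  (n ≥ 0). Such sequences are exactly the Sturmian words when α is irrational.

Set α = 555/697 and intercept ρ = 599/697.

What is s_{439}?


(n+1)α + ρ = (440·555 + 599) / 697 = 244799/697
nα + ρ     = (439·555 + 599) / 697 = 244244/697
⌈244799/697⌉ = 352,  ⌈244244/697⌉ = 351
s_{439} = 352 − 351 = 1

1


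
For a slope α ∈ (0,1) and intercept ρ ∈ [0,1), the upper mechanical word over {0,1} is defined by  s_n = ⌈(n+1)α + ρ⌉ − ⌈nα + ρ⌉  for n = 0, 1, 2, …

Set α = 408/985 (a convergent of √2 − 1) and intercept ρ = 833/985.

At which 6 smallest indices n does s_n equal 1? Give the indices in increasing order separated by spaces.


n=0: ⌈1241/985⌉−⌈833/985⌉ = 2−1 = 1  ← one
n=1: ⌈1649/985⌉−⌈1241/985⌉ = 2−2 = 0
n=2: ⌈2057/985⌉−⌈1649/985⌉ = 3−2 = 1  ← one
n=3: ⌈2465/985⌉−⌈2057/985⌉ = 3−3 = 0
n=4: ⌈2873/985⌉−⌈2465/985⌉ = 3−3 = 0
n=5: ⌈3281/985⌉−⌈2873/985⌉ = 4−3 = 1  ← one
n=6: ⌈3689/985⌉−⌈3281/985⌉ = 4−4 = 0
n=7: ⌈4097/985⌉−⌈3689/985⌉ = 5−4 = 1  ← one
n=8: ⌈4505/985⌉−⌈4097/985⌉ = 5−5 = 0
n=9: ⌈4913/985⌉−⌈4505/985⌉ = 5−5 = 0
n=10: ⌈5321/985⌉−⌈4913/985⌉ = 6−5 = 1  ← one
n=11: ⌈5729/985⌉−⌈5321/985⌉ = 6−6 = 0
n=12: ⌈6137/985⌉−⌈5729/985⌉ = 7−6 = 1  ← one
positions of the first 6 ones: 0 2 5 7 10 12

0 2 5 7 10 12


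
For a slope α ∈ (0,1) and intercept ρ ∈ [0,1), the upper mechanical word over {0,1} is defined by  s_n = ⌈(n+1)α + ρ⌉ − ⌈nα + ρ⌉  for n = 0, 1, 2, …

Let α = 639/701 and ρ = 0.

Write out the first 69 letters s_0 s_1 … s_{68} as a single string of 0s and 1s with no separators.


111111111110111111111101111111111011111111111011111111110111111111101

n=0: ⌈(1·639)/701⌉ − ⌈(0·639)/701⌉ = ⌈639/701⌉ − ⌈0/701⌉ = 1 − 0 = 1
n=1: ⌈(2·639)/701⌉ − ⌈(1·639)/701⌉ = ⌈1278/701⌉ − ⌈639/701⌉ = 2 − 1 = 1
n=2: ⌈(3·639)/701⌉ − ⌈(2·639)/701⌉ = ⌈1917/701⌉ − ⌈1278/701⌉ = 3 − 2 = 1
n=3: ⌈(4·639)/701⌉ − ⌈(3·639)/701⌉ = ⌈2556/701⌉ − ⌈1917/701⌉ = 4 − 3 = 1
n=4: ⌈(5·639)/701⌉ − ⌈(4·639)/701⌉ = ⌈3195/701⌉ − ⌈2556/701⌉ = 5 − 4 = 1
n=5: ⌈(6·639)/701⌉ − ⌈(5·639)/701⌉ = ⌈3834/701⌉ − ⌈3195/701⌉ = 6 − 5 = 1
n=6: ⌈(7·639)/701⌉ − ⌈(6·639)/701⌉ = ⌈4473/701⌉ − ⌈3834/701⌉ = 7 − 6 = 1
n=7: ⌈(8·639)/701⌉ − ⌈(7·639)/701⌉ = ⌈5112/701⌉ − ⌈4473/701⌉ = 8 − 7 = 1
n=8: ⌈(9·639)/701⌉ − ⌈(8·639)/701⌉ = ⌈5751/701⌉ − ⌈5112/701⌉ = 9 − 8 = 1
n=9: ⌈(10·639)/701⌉ − ⌈(9·639)/701⌉ = ⌈6390/701⌉ − ⌈5751/701⌉ = 10 − 9 = 1
n=10: ⌈(11·639)/701⌉ − ⌈(10·639)/701⌉ = ⌈7029/701⌉ − ⌈6390/701⌉ = 11 − 10 = 1
n=11: ⌈(12·639)/701⌉ − ⌈(11·639)/701⌉ = ⌈7668/701⌉ − ⌈7029/701⌉ = 11 − 11 = 0
n=12: ⌈(13·639)/701⌉ − ⌈(12·639)/701⌉ = ⌈8307/701⌉ − ⌈7668/701⌉ = 12 − 11 = 1
n=13: ⌈(14·639)/701⌉ − ⌈(13·639)/701⌉ = ⌈8946/701⌉ − ⌈8307/701⌉ = 13 − 12 = 1
n=14: ⌈(15·639)/701⌉ − ⌈(14·639)/701⌉ = ⌈9585/701⌉ − ⌈8946/701⌉ = 14 − 13 = 1
n=15: ⌈(16·639)/701⌉ − ⌈(15·639)/701⌉ = ⌈10224/701⌉ − ⌈9585/701⌉ = 15 − 14 = 1
n=16: ⌈(17·639)/701⌉ − ⌈(16·639)/701⌉ = ⌈10863/701⌉ − ⌈10224/701⌉ = 16 − 15 = 1
n=17: ⌈(18·639)/701⌉ − ⌈(17·639)/701⌉ = ⌈11502/701⌉ − ⌈10863/701⌉ = 17 − 16 = 1
n=18: ⌈(19·639)/701⌉ − ⌈(18·639)/701⌉ = ⌈12141/701⌉ − ⌈11502/701⌉ = 18 − 17 = 1
n=19: ⌈(20·639)/701⌉ − ⌈(19·639)/701⌉ = ⌈12780/701⌉ − ⌈12141/701⌉ = 19 − 18 = 1
n=20: ⌈(21·639)/701⌉ − ⌈(20·639)/701⌉ = ⌈13419/701⌉ − ⌈12780/701⌉ = 20 − 19 = 1
n=21: ⌈(22·639)/701⌉ − ⌈(21·639)/701⌉ = ⌈14058/701⌉ − ⌈13419/701⌉ = 21 − 20 = 1
n=22: ⌈(23·639)/701⌉ − ⌈(22·639)/701⌉ = ⌈14697/701⌉ − ⌈14058/701⌉ = 21 − 21 = 0
n=23: ⌈(24·639)/701⌉ − ⌈(23·639)/701⌉ = ⌈15336/701⌉ − ⌈14697/701⌉ = 22 − 21 = 1
n=24: ⌈(25·639)/701⌉ − ⌈(24·639)/701⌉ = ⌈15975/701⌉ − ⌈15336/701⌉ = 23 − 22 = 1
n=25: ⌈(26·639)/701⌉ − ⌈(25·639)/701⌉ = ⌈16614/701⌉ − ⌈15975/701⌉ = 24 − 23 = 1
n=26: ⌈(27·639)/701⌉ − ⌈(26·639)/701⌉ = ⌈17253/701⌉ − ⌈16614/701⌉ = 25 − 24 = 1
n=27: ⌈(28·639)/701⌉ − ⌈(27·639)/701⌉ = ⌈17892/701⌉ − ⌈17253/701⌉ = 26 − 25 = 1
n=28: ⌈(29·639)/701⌉ − ⌈(28·639)/701⌉ = ⌈18531/701⌉ − ⌈17892/701⌉ = 27 − 26 = 1
n=29: ⌈(30·639)/701⌉ − ⌈(29·639)/701⌉ = ⌈19170/701⌉ − ⌈18531/701⌉ = 28 − 27 = 1
n=30: ⌈(31·639)/701⌉ − ⌈(30·639)/701⌉ = ⌈19809/701⌉ − ⌈19170/701⌉ = 29 − 28 = 1
n=31: ⌈(32·639)/701⌉ − ⌈(31·639)/701⌉ = ⌈20448/701⌉ − ⌈19809/701⌉ = 30 − 29 = 1
n=32: ⌈(33·639)/701⌉ − ⌈(32·639)/701⌉ = ⌈21087/701⌉ − ⌈20448/701⌉ = 31 − 30 = 1
n=33: ⌈(34·639)/701⌉ − ⌈(33·639)/701⌉ = ⌈21726/701⌉ − ⌈21087/701⌉ = 31 − 31 = 0
n=34: ⌈(35·639)/701⌉ − ⌈(34·639)/701⌉ = ⌈22365/701⌉ − ⌈21726/701⌉ = 32 − 31 = 1
n=35: ⌈(36·639)/701⌉ − ⌈(35·639)/701⌉ = ⌈23004/701⌉ − ⌈22365/701⌉ = 33 − 32 = 1
n=36: ⌈(37·639)/701⌉ − ⌈(36·639)/701⌉ = ⌈23643/701⌉ − ⌈23004/701⌉ = 34 − 33 = 1
n=37: ⌈(38·639)/701⌉ − ⌈(37·639)/701⌉ = ⌈24282/701⌉ − ⌈23643/701⌉ = 35 − 34 = 1
n=38: ⌈(39·639)/701⌉ − ⌈(38·639)/701⌉ = ⌈24921/701⌉ − ⌈24282/701⌉ = 36 − 35 = 1
n=39: ⌈(40·639)/701⌉ − ⌈(39·639)/701⌉ = ⌈25560/701⌉ − ⌈24921/701⌉ = 37 − 36 = 1
n=40: ⌈(41·639)/701⌉ − ⌈(40·639)/701⌉ = ⌈26199/701⌉ − ⌈25560/701⌉ = 38 − 37 = 1
n=41: ⌈(42·639)/701⌉ − ⌈(41·639)/701⌉ = ⌈26838/701⌉ − ⌈26199/701⌉ = 39 − 38 = 1
n=42: ⌈(43·639)/701⌉ − ⌈(42·639)/701⌉ = ⌈27477/701⌉ − ⌈26838/701⌉ = 40 − 39 = 1
n=43: ⌈(44·639)/701⌉ − ⌈(43·639)/701⌉ = ⌈28116/701⌉ − ⌈27477/701⌉ = 41 − 40 = 1
n=44: ⌈(45·639)/701⌉ − ⌈(44·639)/701⌉ = ⌈28755/701⌉ − ⌈28116/701⌉ = 42 − 41 = 1
n=45: ⌈(46·639)/701⌉ − ⌈(45·639)/701⌉ = ⌈29394/701⌉ − ⌈28755/701⌉ = 42 − 42 = 0
n=46: ⌈(47·639)/701⌉ − ⌈(46·639)/701⌉ = ⌈30033/701⌉ − ⌈29394/701⌉ = 43 − 42 = 1
n=47: ⌈(48·639)/701⌉ − ⌈(47·639)/701⌉ = ⌈30672/701⌉ − ⌈30033/701⌉ = 44 − 43 = 1
n=48: ⌈(49·639)/701⌉ − ⌈(48·639)/701⌉ = ⌈31311/701⌉ − ⌈30672/701⌉ = 45 − 44 = 1
n=49: ⌈(50·639)/701⌉ − ⌈(49·639)/701⌉ = ⌈31950/701⌉ − ⌈31311/701⌉ = 46 − 45 = 1
n=50: ⌈(51·639)/701⌉ − ⌈(50·639)/701⌉ = ⌈32589/701⌉ − ⌈31950/701⌉ = 47 − 46 = 1
n=51: ⌈(52·639)/701⌉ − ⌈(51·639)/701⌉ = ⌈33228/701⌉ − ⌈32589/701⌉ = 48 − 47 = 1
n=52: ⌈(53·639)/701⌉ − ⌈(52·639)/701⌉ = ⌈33867/701⌉ − ⌈33228/701⌉ = 49 − 48 = 1
n=53: ⌈(54·639)/701⌉ − ⌈(53·639)/701⌉ = ⌈34506/701⌉ − ⌈33867/701⌉ = 50 − 49 = 1
n=54: ⌈(55·639)/701⌉ − ⌈(54·639)/701⌉ = ⌈35145/701⌉ − ⌈34506/701⌉ = 51 − 50 = 1
n=55: ⌈(56·639)/701⌉ − ⌈(55·639)/701⌉ = ⌈35784/701⌉ − ⌈35145/701⌉ = 52 − 51 = 1
n=56: ⌈(57·639)/701⌉ − ⌈(56·639)/701⌉ = ⌈36423/701⌉ − ⌈35784/701⌉ = 52 − 52 = 0
n=57: ⌈(58·639)/701⌉ − ⌈(57·639)/701⌉ = ⌈37062/701⌉ − ⌈36423/701⌉ = 53 − 52 = 1
n=58: ⌈(59·639)/701⌉ − ⌈(58·639)/701⌉ = ⌈37701/701⌉ − ⌈37062/701⌉ = 54 − 53 = 1
n=59: ⌈(60·639)/701⌉ − ⌈(59·639)/701⌉ = ⌈38340/701⌉ − ⌈37701/701⌉ = 55 − 54 = 1
n=60: ⌈(61·639)/701⌉ − ⌈(60·639)/701⌉ = ⌈38979/701⌉ − ⌈38340/701⌉ = 56 − 55 = 1
n=61: ⌈(62·639)/701⌉ − ⌈(61·639)/701⌉ = ⌈39618/701⌉ − ⌈38979/701⌉ = 57 − 56 = 1
n=62: ⌈(63·639)/701⌉ − ⌈(62·639)/701⌉ = ⌈40257/701⌉ − ⌈39618/701⌉ = 58 − 57 = 1
n=63: ⌈(64·639)/701⌉ − ⌈(63·639)/701⌉ = ⌈40896/701⌉ − ⌈40257/701⌉ = 59 − 58 = 1
n=64: ⌈(65·639)/701⌉ − ⌈(64·639)/701⌉ = ⌈41535/701⌉ − ⌈40896/701⌉ = 60 − 59 = 1
n=65: ⌈(66·639)/701⌉ − ⌈(65·639)/701⌉ = ⌈42174/701⌉ − ⌈41535/701⌉ = 61 − 60 = 1
n=66: ⌈(67·639)/701⌉ − ⌈(66·639)/701⌉ = ⌈42813/701⌉ − ⌈42174/701⌉ = 62 − 61 = 1
n=67: ⌈(68·639)/701⌉ − ⌈(67·639)/701⌉ = ⌈43452/701⌉ − ⌈42813/701⌉ = 62 − 62 = 0
n=68: ⌈(69·639)/701⌉ − ⌈(68·639)/701⌉ = ⌈44091/701⌉ − ⌈43452/701⌉ = 63 − 62 = 1
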